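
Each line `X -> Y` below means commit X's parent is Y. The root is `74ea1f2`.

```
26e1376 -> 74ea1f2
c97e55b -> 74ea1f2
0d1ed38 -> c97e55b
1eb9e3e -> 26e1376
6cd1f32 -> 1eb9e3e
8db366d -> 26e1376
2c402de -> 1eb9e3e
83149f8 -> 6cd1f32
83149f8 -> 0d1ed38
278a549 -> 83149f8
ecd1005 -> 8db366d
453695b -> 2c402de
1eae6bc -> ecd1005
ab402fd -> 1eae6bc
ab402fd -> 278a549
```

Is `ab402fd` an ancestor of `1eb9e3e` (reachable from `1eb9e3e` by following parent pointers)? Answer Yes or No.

Ancestors of 1eb9e3e: {1eb9e3e, 26e1376, 74ea1f2}.
ab402fd is not in that set, so it is not an ancestor of 1eb9e3e.

No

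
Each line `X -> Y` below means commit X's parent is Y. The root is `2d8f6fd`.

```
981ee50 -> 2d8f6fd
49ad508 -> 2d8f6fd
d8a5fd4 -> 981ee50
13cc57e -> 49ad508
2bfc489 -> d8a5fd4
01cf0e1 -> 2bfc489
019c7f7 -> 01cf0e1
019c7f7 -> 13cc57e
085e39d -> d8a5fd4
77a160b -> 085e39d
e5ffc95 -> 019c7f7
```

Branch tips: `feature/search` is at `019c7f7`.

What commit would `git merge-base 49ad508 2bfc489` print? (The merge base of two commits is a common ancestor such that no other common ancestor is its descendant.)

2d8f6fd

Ancestors of 49ad508: {2d8f6fd, 49ad508}.
Ancestors of 2bfc489: {2bfc489, 2d8f6fd, 981ee50, d8a5fd4}.
Common ancestors: {2d8f6fd}.
The only common ancestor is 2d8f6fd, so it is the merge base.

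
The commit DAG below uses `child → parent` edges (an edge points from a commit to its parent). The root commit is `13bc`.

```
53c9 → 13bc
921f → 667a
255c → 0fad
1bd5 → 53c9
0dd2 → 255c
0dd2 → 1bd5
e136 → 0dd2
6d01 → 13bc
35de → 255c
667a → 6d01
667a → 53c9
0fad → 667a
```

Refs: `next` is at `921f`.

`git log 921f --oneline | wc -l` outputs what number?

5

Walking parent pointers from 921f: reachable set = {13bc, 53c9, 667a, 6d01, 921f}.
That is 5 commits.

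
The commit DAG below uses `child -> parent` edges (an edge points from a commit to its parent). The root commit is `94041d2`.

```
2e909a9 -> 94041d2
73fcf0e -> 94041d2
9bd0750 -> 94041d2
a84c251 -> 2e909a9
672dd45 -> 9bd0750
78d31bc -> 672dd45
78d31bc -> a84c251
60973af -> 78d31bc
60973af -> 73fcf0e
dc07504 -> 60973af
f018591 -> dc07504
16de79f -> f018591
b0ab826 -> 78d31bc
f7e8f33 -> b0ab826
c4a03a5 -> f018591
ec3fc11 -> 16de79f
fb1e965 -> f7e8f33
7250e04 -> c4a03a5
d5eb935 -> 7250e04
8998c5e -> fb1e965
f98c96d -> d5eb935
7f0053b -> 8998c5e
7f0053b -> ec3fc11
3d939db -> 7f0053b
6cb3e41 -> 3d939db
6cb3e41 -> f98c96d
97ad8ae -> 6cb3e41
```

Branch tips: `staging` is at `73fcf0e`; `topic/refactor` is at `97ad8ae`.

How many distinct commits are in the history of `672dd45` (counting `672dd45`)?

Walking parent pointers from 672dd45: reachable set = {672dd45, 94041d2, 9bd0750}.
That is 3 commits.

3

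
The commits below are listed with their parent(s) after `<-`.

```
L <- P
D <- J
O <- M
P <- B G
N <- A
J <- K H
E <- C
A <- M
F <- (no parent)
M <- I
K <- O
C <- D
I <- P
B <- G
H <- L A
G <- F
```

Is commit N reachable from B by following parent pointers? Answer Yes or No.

Ancestors of B: {B, F, G}.
N is not in that set, so it is not an ancestor of B.

No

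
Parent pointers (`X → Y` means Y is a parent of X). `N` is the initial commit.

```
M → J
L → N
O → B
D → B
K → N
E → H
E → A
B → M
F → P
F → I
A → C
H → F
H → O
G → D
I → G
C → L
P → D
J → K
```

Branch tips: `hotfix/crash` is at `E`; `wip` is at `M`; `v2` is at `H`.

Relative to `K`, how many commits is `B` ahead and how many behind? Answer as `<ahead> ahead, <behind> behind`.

3 ahead, 0 behind

Reachable from B: {B, J, K, M, N}.
Reachable from K: {K, N}.
Only in B's history (ahead): {B, J, M} — 3.
Only in K's history (behind): {} — 0.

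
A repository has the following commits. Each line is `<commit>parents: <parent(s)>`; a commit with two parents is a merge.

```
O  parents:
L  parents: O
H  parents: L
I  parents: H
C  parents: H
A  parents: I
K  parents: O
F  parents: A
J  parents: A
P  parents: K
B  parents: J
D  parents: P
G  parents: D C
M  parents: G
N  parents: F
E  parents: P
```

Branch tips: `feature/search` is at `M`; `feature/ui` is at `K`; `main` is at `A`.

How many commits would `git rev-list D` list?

4

Walking parent pointers from D: reachable set = {D, K, O, P}.
That is 4 commits.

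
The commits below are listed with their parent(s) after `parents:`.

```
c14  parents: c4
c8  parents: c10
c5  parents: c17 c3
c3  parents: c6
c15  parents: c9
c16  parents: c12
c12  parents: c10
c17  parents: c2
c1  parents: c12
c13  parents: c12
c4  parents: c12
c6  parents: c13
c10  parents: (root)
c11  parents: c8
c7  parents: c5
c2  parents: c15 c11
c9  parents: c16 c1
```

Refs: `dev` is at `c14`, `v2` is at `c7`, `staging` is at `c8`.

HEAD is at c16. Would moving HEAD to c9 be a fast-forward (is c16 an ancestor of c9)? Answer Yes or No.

Yes

A fast-forward from c16 to c9 is possible iff c16 is an ancestor of c9.
Ancestors of c9: {c1, c10, c12, c16, c9}.
c16 is among them, so fast-forward is possible.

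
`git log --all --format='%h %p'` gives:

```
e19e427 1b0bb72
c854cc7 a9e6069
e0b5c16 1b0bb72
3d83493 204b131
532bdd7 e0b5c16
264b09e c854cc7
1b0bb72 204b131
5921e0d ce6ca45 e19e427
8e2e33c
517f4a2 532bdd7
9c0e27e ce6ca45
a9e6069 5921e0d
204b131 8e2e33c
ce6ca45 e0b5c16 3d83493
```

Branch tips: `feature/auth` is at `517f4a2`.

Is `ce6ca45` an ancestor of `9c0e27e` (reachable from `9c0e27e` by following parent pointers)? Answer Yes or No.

Ancestors of 9c0e27e (commits reachable by following parents): {1b0bb72, 204b131, 3d83493, 8e2e33c, 9c0e27e, ce6ca45, e0b5c16}.
ce6ca45 is in that set, so it is an ancestor of 9c0e27e.

Yes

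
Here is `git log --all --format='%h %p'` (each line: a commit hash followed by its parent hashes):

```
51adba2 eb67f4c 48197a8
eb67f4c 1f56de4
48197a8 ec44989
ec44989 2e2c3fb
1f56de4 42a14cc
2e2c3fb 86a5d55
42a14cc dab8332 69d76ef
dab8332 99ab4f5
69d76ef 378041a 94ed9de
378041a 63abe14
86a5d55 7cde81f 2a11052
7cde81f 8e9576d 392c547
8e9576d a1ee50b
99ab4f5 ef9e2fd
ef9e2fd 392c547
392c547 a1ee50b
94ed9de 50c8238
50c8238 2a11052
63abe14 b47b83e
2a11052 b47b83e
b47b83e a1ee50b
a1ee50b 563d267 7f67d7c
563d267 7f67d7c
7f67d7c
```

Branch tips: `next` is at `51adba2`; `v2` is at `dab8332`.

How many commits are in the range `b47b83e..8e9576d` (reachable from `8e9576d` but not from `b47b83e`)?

Reachable from 8e9576d: {563d267, 7f67d7c, 8e9576d, a1ee50b}.
Reachable from b47b83e: {563d267, 7f67d7c, a1ee50b, b47b83e}.
In 8e9576d's history but not b47b83e's: {8e9576d} — 1 commit.

1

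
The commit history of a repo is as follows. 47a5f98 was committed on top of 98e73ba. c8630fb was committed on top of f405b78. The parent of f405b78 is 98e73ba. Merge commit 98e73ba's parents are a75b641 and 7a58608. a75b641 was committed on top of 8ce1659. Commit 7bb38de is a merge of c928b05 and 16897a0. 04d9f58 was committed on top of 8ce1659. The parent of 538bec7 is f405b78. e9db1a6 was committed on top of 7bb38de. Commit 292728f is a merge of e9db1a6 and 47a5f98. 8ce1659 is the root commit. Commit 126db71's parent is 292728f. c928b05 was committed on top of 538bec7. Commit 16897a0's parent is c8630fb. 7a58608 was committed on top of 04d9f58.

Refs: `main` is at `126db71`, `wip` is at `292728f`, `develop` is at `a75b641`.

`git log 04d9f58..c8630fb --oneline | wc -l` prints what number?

Reachable from c8630fb: {04d9f58, 7a58608, 8ce1659, 98e73ba, a75b641, c8630fb, f405b78}.
Reachable from 04d9f58: {04d9f58, 8ce1659}.
In c8630fb's history but not 04d9f58's: {7a58608, 98e73ba, a75b641, c8630fb, f405b78} — 5 commits.

5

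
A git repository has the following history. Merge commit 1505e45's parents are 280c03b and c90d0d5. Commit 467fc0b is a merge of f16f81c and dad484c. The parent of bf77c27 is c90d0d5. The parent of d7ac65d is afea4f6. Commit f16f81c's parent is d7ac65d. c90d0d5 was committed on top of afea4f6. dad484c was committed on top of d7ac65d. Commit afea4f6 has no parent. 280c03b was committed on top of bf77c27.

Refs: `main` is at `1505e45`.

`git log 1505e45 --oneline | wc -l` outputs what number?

5

Walking parent pointers from 1505e45: reachable set = {1505e45, 280c03b, afea4f6, bf77c27, c90d0d5}.
That is 5 commits.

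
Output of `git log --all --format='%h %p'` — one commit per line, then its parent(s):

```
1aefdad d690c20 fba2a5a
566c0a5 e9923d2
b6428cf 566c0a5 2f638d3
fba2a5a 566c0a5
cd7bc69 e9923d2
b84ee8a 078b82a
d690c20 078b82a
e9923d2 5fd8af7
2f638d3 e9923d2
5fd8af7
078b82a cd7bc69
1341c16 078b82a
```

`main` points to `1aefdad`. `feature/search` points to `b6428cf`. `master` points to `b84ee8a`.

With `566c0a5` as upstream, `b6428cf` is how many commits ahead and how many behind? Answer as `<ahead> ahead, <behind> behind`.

Reachable from b6428cf: {2f638d3, 566c0a5, 5fd8af7, b6428cf, e9923d2}.
Reachable from 566c0a5: {566c0a5, 5fd8af7, e9923d2}.
Only in b6428cf's history (ahead): {2f638d3, b6428cf} — 2.
Only in 566c0a5's history (behind): {} — 0.

2 ahead, 0 behind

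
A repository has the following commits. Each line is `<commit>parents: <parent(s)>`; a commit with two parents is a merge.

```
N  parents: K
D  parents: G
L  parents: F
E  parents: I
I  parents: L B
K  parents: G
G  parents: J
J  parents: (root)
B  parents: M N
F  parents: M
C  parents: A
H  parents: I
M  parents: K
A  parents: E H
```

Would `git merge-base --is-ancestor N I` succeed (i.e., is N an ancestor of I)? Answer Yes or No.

Yes

Ancestors of I (commits reachable by following parents): {B, F, G, I, J, K, L, M, N}.
N is in that set, so it is an ancestor of I.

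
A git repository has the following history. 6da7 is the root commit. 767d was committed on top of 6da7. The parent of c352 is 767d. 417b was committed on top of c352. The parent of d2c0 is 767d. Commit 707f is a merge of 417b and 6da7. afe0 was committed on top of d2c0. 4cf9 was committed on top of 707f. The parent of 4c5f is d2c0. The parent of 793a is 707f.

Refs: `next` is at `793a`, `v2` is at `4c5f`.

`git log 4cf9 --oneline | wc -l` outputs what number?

6

Walking parent pointers from 4cf9: reachable set = {417b, 4cf9, 6da7, 707f, 767d, c352}.
That is 6 commits.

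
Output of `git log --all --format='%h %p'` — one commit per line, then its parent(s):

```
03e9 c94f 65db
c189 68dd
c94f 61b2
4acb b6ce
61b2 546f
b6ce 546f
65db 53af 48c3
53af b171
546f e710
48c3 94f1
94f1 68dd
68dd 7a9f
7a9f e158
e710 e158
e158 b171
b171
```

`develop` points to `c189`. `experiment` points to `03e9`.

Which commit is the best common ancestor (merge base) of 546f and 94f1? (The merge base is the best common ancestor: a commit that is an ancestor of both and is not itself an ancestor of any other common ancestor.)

e158

Ancestors of 546f: {546f, b171, e158, e710}.
Ancestors of 94f1: {68dd, 7a9f, 94f1, b171, e158}.
Common ancestors: {b171, e158}.
Among these, e158 is not an ancestor of any other common ancestor — it is the merge base.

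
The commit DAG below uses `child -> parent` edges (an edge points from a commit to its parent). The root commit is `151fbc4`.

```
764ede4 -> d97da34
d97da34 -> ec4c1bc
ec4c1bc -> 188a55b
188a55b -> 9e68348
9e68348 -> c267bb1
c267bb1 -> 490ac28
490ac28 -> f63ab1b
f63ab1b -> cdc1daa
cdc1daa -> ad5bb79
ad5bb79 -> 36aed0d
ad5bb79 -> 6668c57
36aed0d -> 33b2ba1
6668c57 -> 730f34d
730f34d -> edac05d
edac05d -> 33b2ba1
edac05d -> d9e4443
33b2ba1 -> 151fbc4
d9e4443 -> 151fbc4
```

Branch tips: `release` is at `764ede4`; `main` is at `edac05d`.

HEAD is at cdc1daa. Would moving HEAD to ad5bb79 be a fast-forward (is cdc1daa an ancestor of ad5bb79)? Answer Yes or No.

A fast-forward from cdc1daa to ad5bb79 is possible iff cdc1daa is an ancestor of ad5bb79.
Ancestors of ad5bb79: {151fbc4, 33b2ba1, 36aed0d, 6668c57, 730f34d, ad5bb79, d9e4443, edac05d}.
cdc1daa is not among them, so fast-forward is not possible.

No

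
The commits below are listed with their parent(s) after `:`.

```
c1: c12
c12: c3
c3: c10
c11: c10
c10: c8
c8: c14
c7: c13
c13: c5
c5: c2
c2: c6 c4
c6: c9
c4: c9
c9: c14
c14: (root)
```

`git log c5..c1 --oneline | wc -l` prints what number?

5

Reachable from c1: {c1, c10, c12, c14, c3, c8}.
Reachable from c5: {c14, c2, c4, c5, c6, c9}.
In c1's history but not c5's: {c1, c10, c12, c3, c8} — 5 commits.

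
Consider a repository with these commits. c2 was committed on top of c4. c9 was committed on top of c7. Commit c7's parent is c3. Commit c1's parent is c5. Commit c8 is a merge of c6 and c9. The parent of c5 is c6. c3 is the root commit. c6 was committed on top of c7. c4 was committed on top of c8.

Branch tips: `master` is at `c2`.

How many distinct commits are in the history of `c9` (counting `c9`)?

Walking parent pointers from c9: reachable set = {c3, c7, c9}.
That is 3 commits.

3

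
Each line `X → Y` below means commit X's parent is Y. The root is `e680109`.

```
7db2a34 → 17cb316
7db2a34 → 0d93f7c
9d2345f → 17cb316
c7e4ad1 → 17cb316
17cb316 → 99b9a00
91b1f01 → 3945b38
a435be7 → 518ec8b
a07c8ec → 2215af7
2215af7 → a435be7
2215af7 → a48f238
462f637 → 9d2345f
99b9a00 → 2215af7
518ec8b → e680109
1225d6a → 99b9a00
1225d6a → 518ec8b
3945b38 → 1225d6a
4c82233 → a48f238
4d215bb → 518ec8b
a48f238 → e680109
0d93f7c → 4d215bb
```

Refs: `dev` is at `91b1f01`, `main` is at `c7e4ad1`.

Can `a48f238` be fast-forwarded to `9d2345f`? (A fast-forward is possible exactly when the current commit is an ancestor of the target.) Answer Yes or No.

Yes

A fast-forward from a48f238 to 9d2345f is possible iff a48f238 is an ancestor of 9d2345f.
Ancestors of 9d2345f: {17cb316, 2215af7, 518ec8b, 99b9a00, 9d2345f, a435be7, a48f238, e680109}.
a48f238 is among them, so fast-forward is possible.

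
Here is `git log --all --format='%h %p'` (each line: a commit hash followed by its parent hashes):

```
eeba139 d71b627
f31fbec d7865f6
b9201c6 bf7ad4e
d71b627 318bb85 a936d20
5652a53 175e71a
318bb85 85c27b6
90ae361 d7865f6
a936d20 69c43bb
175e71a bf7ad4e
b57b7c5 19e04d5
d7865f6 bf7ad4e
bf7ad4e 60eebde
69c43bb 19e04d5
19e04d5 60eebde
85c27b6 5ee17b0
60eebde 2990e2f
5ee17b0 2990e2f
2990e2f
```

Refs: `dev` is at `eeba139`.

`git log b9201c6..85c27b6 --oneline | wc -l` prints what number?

2

Reachable from 85c27b6: {2990e2f, 5ee17b0, 85c27b6}.
Reachable from b9201c6: {2990e2f, 60eebde, b9201c6, bf7ad4e}.
In 85c27b6's history but not b9201c6's: {5ee17b0, 85c27b6} — 2 commits.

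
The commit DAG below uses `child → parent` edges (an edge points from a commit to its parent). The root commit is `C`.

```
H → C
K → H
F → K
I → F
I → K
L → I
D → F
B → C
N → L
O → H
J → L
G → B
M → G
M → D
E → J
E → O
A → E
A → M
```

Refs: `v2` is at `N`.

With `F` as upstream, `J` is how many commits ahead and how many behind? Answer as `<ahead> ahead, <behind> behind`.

3 ahead, 0 behind

Reachable from J: {C, F, H, I, J, K, L}.
Reachable from F: {C, F, H, K}.
Only in J's history (ahead): {I, J, L} — 3.
Only in F's history (behind): {} — 0.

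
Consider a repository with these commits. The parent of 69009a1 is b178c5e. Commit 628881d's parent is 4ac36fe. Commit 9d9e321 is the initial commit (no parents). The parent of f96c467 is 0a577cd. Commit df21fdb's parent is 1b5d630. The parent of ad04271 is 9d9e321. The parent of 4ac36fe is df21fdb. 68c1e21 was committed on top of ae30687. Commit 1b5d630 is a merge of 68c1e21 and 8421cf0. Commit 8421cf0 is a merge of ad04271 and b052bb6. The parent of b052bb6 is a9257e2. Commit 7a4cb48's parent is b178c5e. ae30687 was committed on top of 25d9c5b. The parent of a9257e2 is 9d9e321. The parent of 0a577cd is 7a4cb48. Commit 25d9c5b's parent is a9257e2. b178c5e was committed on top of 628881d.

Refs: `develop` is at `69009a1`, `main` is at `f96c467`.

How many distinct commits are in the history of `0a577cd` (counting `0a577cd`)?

Walking parent pointers from 0a577cd: reachable set = {0a577cd, 1b5d630, 25d9c5b, 4ac36fe, 628881d, 68c1e21, 7a4cb48, 8421cf0, 9d9e321, a9257e2, ad04271, ae30687, b052bb6, b178c5e, df21fdb}.
That is 15 commits.

15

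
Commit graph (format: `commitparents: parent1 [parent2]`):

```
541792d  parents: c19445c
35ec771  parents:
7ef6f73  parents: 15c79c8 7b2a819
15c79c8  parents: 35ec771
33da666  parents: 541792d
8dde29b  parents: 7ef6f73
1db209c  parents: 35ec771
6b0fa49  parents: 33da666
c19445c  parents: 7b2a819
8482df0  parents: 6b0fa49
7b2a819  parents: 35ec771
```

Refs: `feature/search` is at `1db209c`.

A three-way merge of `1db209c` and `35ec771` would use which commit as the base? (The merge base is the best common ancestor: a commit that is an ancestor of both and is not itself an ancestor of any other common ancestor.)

35ec771

Ancestors of 1db209c: {1db209c, 35ec771}.
Ancestors of 35ec771: {35ec771}.
Common ancestors: {35ec771}.
The only common ancestor is 35ec771, so it is the merge base.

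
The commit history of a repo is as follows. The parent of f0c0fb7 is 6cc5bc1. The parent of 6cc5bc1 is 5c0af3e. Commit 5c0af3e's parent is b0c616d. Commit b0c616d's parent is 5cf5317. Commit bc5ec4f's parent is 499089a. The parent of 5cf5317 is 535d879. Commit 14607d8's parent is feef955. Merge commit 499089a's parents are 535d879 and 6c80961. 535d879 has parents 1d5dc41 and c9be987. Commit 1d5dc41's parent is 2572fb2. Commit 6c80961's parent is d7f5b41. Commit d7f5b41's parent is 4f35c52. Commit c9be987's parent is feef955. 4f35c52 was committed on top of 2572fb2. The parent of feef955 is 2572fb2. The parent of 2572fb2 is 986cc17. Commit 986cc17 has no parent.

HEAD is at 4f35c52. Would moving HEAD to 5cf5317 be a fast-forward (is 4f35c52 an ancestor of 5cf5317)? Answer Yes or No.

No

A fast-forward from 4f35c52 to 5cf5317 is possible iff 4f35c52 is an ancestor of 5cf5317.
Ancestors of 5cf5317: {1d5dc41, 2572fb2, 535d879, 5cf5317, 986cc17, c9be987, feef955}.
4f35c52 is not among them, so fast-forward is not possible.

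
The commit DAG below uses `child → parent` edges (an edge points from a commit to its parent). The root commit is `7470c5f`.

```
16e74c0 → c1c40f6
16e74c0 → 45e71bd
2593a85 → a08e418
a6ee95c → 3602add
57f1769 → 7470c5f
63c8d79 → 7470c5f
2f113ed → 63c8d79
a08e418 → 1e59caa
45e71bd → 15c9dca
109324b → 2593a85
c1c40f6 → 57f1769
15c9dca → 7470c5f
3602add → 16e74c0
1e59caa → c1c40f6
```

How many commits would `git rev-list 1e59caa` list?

Walking parent pointers from 1e59caa: reachable set = {1e59caa, 57f1769, 7470c5f, c1c40f6}.
That is 4 commits.

4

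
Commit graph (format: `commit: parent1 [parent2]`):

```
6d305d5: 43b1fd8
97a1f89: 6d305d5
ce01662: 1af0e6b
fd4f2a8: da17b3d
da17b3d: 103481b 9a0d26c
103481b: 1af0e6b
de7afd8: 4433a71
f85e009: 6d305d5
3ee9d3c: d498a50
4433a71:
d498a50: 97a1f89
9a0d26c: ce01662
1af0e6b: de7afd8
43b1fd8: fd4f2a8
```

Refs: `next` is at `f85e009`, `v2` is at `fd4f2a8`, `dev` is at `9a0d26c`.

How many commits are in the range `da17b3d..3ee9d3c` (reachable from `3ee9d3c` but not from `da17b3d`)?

Reachable from 3ee9d3c: {103481b, 1af0e6b, 3ee9d3c, 43b1fd8, 4433a71, 6d305d5, 97a1f89, 9a0d26c, ce01662, d498a50, da17b3d, de7afd8, fd4f2a8}.
Reachable from da17b3d: {103481b, 1af0e6b, 4433a71, 9a0d26c, ce01662, da17b3d, de7afd8}.
In 3ee9d3c's history but not da17b3d's: {3ee9d3c, 43b1fd8, 6d305d5, 97a1f89, d498a50, fd4f2a8} — 6 commits.

6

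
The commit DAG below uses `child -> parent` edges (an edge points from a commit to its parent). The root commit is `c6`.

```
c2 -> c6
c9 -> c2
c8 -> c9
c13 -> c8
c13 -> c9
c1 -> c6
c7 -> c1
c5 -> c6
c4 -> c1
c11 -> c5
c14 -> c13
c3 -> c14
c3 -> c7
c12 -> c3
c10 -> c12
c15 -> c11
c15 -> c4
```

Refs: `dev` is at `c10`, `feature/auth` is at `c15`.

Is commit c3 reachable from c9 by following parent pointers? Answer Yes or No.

Ancestors of c9: {c2, c6, c9}.
c3 is not in that set, so it is not an ancestor of c9.

No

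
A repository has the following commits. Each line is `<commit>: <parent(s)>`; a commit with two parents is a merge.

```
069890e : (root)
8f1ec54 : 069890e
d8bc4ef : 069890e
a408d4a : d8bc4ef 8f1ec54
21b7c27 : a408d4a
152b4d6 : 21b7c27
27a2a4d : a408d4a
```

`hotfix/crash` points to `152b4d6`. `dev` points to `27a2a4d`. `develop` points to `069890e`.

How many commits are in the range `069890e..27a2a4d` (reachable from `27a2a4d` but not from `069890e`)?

Reachable from 27a2a4d: {069890e, 27a2a4d, 8f1ec54, a408d4a, d8bc4ef}.
Reachable from 069890e: {069890e}.
In 27a2a4d's history but not 069890e's: {27a2a4d, 8f1ec54, a408d4a, d8bc4ef} — 4 commits.

4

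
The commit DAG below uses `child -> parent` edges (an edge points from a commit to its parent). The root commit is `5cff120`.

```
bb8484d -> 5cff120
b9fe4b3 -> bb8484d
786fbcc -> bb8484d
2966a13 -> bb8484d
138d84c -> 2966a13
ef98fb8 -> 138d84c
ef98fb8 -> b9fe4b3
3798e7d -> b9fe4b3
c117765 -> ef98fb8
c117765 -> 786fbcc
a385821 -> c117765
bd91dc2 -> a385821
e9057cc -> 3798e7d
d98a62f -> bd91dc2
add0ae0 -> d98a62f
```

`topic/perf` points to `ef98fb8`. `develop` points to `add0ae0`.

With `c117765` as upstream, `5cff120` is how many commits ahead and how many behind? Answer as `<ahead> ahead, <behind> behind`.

0 ahead, 7 behind

Reachable from 5cff120: {5cff120}.
Reachable from c117765: {138d84c, 2966a13, 5cff120, 786fbcc, b9fe4b3, bb8484d, c117765, ef98fb8}.
Only in 5cff120's history (ahead): {} — 0.
Only in c117765's history (behind): {138d84c, 2966a13, 786fbcc, b9fe4b3, bb8484d, c117765, ef98fb8} — 7.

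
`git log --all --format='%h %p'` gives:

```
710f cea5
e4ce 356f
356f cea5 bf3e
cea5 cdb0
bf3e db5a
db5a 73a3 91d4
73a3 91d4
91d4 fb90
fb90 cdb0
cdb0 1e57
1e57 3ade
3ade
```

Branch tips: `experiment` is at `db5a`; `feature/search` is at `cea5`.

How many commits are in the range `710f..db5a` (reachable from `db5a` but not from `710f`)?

4

Reachable from db5a: {1e57, 3ade, 73a3, 91d4, cdb0, db5a, fb90}.
Reachable from 710f: {1e57, 3ade, 710f, cdb0, cea5}.
In db5a's history but not 710f's: {73a3, 91d4, db5a, fb90} — 4 commits.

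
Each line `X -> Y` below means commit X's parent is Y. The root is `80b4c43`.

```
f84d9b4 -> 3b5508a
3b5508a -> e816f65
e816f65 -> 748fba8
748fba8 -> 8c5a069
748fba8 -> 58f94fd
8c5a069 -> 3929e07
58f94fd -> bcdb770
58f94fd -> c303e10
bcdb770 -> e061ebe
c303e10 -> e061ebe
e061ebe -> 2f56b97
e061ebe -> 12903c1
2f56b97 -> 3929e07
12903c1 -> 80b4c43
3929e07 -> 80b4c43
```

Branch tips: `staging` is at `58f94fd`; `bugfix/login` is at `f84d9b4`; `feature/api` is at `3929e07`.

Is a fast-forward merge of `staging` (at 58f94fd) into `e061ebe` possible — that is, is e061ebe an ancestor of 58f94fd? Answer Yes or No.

Yes

A fast-forward from e061ebe to 58f94fd is possible iff e061ebe is an ancestor of 58f94fd.
Ancestors of 58f94fd: {12903c1, 2f56b97, 3929e07, 58f94fd, 80b4c43, bcdb770, c303e10, e061ebe}.
e061ebe is among them, so fast-forward is possible.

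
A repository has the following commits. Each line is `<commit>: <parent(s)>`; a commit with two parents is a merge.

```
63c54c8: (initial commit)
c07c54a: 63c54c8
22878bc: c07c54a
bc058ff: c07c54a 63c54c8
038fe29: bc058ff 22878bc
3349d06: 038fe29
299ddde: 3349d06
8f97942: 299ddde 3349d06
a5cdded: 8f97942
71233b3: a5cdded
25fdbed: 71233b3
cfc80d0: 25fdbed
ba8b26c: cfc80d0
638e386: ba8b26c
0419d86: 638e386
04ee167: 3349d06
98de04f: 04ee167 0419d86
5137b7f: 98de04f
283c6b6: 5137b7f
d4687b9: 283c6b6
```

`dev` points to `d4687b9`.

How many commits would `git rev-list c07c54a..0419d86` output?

13

Reachable from 0419d86: {038fe29, 0419d86, 22878bc, 25fdbed, 299ddde, 3349d06, 638e386, 63c54c8, 71233b3, 8f97942, a5cdded, ba8b26c, bc058ff, c07c54a, cfc80d0}.
Reachable from c07c54a: {63c54c8, c07c54a}.
In 0419d86's history but not c07c54a's: {038fe29, 0419d86, 22878bc, 25fdbed, 299ddde, 3349d06, 638e386, 71233b3, 8f97942, a5cdded, ba8b26c, bc058ff, cfc80d0} — 13 commits.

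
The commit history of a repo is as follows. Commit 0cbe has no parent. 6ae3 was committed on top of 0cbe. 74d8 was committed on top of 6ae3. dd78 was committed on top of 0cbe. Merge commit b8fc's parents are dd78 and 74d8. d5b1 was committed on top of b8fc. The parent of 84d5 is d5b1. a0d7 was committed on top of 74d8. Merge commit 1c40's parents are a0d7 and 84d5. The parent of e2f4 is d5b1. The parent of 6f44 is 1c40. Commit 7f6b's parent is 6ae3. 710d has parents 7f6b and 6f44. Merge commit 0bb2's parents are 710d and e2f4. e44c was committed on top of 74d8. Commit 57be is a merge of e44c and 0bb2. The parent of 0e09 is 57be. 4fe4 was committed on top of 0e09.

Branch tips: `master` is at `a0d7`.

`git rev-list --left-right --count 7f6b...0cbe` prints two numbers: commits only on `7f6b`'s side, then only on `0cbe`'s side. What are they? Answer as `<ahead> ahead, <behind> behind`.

2 ahead, 0 behind

Reachable from 7f6b: {0cbe, 6ae3, 7f6b}.
Reachable from 0cbe: {0cbe}.
Only in 7f6b's history (ahead): {6ae3, 7f6b} — 2.
Only in 0cbe's history (behind): {} — 0.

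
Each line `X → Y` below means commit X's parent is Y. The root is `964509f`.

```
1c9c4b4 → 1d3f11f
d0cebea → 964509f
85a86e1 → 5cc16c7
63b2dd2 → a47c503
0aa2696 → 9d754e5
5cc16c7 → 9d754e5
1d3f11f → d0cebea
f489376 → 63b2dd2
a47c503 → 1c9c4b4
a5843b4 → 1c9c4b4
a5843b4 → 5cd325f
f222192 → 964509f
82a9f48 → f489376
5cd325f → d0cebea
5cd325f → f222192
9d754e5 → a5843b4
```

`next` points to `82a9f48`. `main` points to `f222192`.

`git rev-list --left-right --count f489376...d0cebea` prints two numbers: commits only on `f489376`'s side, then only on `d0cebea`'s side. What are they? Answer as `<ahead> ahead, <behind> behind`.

5 ahead, 0 behind

Reachable from f489376: {1c9c4b4, 1d3f11f, 63b2dd2, 964509f, a47c503, d0cebea, f489376}.
Reachable from d0cebea: {964509f, d0cebea}.
Only in f489376's history (ahead): {1c9c4b4, 1d3f11f, 63b2dd2, a47c503, f489376} — 5.
Only in d0cebea's history (behind): {} — 0.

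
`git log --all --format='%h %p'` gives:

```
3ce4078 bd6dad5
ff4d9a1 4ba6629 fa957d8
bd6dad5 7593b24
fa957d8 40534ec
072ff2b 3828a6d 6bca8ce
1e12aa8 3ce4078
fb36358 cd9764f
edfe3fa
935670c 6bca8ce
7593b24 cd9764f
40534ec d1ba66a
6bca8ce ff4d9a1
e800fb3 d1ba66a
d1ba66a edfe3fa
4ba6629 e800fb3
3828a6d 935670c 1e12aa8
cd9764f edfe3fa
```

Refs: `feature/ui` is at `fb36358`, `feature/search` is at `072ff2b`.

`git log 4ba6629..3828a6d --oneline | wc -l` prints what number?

Reachable from 3828a6d: {1e12aa8, 3828a6d, 3ce4078, 40534ec, 4ba6629, 6bca8ce, 7593b24, 935670c, bd6dad5, cd9764f, d1ba66a, e800fb3, edfe3fa, fa957d8, ff4d9a1}.
Reachable from 4ba6629: {4ba6629, d1ba66a, e800fb3, edfe3fa}.
In 3828a6d's history but not 4ba6629's: {1e12aa8, 3828a6d, 3ce4078, 40534ec, 6bca8ce, 7593b24, 935670c, bd6dad5, cd9764f, fa957d8, ff4d9a1} — 11 commits.

11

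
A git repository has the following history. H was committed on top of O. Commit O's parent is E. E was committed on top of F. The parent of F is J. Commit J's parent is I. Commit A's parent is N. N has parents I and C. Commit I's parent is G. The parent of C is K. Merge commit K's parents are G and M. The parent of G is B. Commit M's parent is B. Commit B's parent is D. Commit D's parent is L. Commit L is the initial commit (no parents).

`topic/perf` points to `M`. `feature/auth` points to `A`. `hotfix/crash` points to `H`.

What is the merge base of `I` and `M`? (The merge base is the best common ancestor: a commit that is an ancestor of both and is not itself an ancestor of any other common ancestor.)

B

Ancestors of I: {B, D, G, I, L}.
Ancestors of M: {B, D, L, M}.
Common ancestors: {B, D, L}.
Among these, B is not an ancestor of any other common ancestor — it is the merge base.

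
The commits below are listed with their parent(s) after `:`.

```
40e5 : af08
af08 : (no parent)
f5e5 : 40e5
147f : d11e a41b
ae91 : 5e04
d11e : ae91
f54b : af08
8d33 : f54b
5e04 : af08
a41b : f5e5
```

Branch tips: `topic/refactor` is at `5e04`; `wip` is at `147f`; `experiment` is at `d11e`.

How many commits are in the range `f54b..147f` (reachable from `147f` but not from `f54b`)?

Reachable from 147f: {147f, 40e5, 5e04, a41b, ae91, af08, d11e, f5e5}.
Reachable from f54b: {af08, f54b}.
In 147f's history but not f54b's: {147f, 40e5, 5e04, a41b, ae91, d11e, f5e5} — 7 commits.

7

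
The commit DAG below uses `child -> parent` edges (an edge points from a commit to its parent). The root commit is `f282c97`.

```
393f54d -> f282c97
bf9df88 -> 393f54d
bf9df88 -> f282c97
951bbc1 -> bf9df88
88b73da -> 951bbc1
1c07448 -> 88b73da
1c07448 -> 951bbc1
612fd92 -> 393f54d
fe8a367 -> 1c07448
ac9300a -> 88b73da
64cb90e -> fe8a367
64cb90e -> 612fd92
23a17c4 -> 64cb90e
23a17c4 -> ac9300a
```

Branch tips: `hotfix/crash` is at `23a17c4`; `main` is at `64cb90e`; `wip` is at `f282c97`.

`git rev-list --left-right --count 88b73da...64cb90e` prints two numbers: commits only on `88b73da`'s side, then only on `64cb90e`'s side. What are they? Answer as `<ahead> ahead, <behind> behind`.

0 ahead, 4 behind

Reachable from 88b73da: {393f54d, 88b73da, 951bbc1, bf9df88, f282c97}.
Reachable from 64cb90e: {1c07448, 393f54d, 612fd92, 64cb90e, 88b73da, 951bbc1, bf9df88, f282c97, fe8a367}.
Only in 88b73da's history (ahead): {} — 0.
Only in 64cb90e's history (behind): {1c07448, 612fd92, 64cb90e, fe8a367} — 4.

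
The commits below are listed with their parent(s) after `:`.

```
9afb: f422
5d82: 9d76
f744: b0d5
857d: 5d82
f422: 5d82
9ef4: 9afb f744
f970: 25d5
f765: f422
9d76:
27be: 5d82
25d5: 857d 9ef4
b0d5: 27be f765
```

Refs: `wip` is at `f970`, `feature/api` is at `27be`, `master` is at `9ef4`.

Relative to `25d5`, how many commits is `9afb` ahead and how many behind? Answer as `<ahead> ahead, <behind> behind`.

0 ahead, 7 behind

Reachable from 9afb: {5d82, 9afb, 9d76, f422}.
Reachable from 25d5: {25d5, 27be, 5d82, 857d, 9afb, 9d76, 9ef4, b0d5, f422, f744, f765}.
Only in 9afb's history (ahead): {} — 0.
Only in 25d5's history (behind): {25d5, 27be, 857d, 9ef4, b0d5, f744, f765} — 7.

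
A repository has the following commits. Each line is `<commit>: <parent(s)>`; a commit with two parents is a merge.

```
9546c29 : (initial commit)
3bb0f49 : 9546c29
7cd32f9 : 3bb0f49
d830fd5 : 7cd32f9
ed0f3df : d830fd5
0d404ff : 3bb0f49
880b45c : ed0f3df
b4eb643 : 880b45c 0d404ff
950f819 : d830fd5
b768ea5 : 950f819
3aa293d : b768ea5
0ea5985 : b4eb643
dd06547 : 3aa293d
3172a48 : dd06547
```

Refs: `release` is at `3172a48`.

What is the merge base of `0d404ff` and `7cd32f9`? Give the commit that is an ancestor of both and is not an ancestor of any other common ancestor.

3bb0f49

Ancestors of 0d404ff: {0d404ff, 3bb0f49, 9546c29}.
Ancestors of 7cd32f9: {3bb0f49, 7cd32f9, 9546c29}.
Common ancestors: {3bb0f49, 9546c29}.
Among these, 3bb0f49 is not an ancestor of any other common ancestor — it is the merge base.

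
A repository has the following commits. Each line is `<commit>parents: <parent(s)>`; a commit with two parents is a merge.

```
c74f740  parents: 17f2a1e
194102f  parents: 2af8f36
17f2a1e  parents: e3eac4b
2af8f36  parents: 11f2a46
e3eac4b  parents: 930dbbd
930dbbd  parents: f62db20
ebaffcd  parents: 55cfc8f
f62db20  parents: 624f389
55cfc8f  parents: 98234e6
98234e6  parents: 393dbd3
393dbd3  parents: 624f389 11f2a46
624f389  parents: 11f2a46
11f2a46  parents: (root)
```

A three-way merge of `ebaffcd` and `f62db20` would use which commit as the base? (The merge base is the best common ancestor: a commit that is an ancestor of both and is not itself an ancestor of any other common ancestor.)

624f389

Ancestors of ebaffcd: {11f2a46, 393dbd3, 55cfc8f, 624f389, 98234e6, ebaffcd}.
Ancestors of f62db20: {11f2a46, 624f389, f62db20}.
Common ancestors: {11f2a46, 624f389}.
Among these, 624f389 is not an ancestor of any other common ancestor — it is the merge base.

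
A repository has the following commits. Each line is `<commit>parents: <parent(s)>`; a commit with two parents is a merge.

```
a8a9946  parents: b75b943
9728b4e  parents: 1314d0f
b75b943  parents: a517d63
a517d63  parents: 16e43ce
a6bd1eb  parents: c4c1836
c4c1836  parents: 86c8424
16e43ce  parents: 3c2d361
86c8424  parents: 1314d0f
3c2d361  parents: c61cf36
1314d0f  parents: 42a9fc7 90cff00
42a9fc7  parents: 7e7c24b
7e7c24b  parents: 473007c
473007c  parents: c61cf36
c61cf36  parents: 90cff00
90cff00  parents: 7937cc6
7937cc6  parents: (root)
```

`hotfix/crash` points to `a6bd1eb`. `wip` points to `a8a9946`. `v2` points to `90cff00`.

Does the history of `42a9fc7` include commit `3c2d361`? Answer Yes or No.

Ancestors of 42a9fc7: {42a9fc7, 473007c, 7937cc6, 7e7c24b, 90cff00, c61cf36}.
3c2d361 is not in that set, so it is not an ancestor of 42a9fc7.

No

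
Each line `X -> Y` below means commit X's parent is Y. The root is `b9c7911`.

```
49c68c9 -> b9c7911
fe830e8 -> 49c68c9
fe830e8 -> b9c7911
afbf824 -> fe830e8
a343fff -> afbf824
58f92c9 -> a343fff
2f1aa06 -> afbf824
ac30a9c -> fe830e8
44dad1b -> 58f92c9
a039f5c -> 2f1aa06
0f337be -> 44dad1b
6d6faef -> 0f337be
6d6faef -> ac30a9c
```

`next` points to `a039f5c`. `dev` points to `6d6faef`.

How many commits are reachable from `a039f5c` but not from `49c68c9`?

4

Reachable from a039f5c: {2f1aa06, 49c68c9, a039f5c, afbf824, b9c7911, fe830e8}.
Reachable from 49c68c9: {49c68c9, b9c7911}.
In a039f5c's history but not 49c68c9's: {2f1aa06, a039f5c, afbf824, fe830e8} — 4 commits.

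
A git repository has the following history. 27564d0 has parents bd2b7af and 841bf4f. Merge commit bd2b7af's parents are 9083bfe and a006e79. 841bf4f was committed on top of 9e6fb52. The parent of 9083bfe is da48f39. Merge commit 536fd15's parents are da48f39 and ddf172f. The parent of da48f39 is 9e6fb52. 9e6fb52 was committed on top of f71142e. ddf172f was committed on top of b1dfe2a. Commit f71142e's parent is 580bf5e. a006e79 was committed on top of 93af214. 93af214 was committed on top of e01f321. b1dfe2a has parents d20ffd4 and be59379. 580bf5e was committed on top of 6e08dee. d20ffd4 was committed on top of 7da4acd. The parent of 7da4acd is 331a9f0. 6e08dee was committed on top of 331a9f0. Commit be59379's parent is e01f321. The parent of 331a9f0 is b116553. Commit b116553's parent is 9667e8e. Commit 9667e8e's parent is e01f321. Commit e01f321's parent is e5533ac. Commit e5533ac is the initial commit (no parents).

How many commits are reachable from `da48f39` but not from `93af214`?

8

Reachable from da48f39: {331a9f0, 580bf5e, 6e08dee, 9667e8e, 9e6fb52, b116553, da48f39, e01f321, e5533ac, f71142e}.
Reachable from 93af214: {93af214, e01f321, e5533ac}.
In da48f39's history but not 93af214's: {331a9f0, 580bf5e, 6e08dee, 9667e8e, 9e6fb52, b116553, da48f39, f71142e} — 8 commits.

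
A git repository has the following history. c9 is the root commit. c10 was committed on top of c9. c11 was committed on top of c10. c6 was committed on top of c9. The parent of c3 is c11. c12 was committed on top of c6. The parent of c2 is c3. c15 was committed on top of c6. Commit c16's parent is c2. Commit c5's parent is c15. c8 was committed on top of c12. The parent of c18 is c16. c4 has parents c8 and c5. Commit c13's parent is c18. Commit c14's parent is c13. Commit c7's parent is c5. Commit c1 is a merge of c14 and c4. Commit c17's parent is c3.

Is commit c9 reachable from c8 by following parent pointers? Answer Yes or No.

Yes

Ancestors of c8 (commits reachable by following parents): {c12, c6, c8, c9}.
c9 is in that set, so it is an ancestor of c8.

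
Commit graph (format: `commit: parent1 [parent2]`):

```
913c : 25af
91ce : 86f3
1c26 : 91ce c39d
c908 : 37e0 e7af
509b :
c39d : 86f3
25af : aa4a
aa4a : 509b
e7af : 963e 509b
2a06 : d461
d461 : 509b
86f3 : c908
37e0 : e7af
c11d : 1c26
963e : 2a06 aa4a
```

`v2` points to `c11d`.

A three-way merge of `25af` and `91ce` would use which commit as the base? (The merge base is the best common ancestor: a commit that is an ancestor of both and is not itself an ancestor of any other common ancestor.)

Ancestors of 25af: {25af, 509b, aa4a}.
Ancestors of 91ce: {2a06, 37e0, 509b, 86f3, 91ce, 963e, aa4a, c908, d461, e7af}.
Common ancestors: {509b, aa4a}.
Among these, aa4a is not an ancestor of any other common ancestor — it is the merge base.

aa4a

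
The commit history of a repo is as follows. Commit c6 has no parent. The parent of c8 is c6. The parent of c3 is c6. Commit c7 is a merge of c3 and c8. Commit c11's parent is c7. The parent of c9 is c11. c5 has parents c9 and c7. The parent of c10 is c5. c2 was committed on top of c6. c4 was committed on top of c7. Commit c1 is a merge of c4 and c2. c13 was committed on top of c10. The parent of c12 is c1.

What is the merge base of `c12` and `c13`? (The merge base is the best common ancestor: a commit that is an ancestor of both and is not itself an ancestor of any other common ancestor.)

Ancestors of c12: {c1, c12, c2, c3, c4, c6, c7, c8}.
Ancestors of c13: {c10, c11, c13, c3, c5, c6, c7, c8, c9}.
Common ancestors: {c3, c6, c7, c8}.
Among these, c7 is not an ancestor of any other common ancestor — it is the merge base.

c7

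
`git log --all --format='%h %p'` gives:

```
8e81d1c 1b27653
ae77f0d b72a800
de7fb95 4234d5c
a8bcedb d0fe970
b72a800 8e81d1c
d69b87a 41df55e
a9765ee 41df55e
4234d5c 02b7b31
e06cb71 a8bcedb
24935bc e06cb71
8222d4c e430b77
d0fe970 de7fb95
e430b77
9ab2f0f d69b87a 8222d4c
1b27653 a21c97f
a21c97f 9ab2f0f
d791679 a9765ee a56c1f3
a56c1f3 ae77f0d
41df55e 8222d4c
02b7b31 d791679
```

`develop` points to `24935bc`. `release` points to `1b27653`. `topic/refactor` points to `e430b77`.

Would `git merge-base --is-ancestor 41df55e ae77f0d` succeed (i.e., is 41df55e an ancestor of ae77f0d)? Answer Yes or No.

Ancestors of ae77f0d (commits reachable by following parents): {1b27653, 41df55e, 8222d4c, 8e81d1c, 9ab2f0f, a21c97f, ae77f0d, b72a800, d69b87a, e430b77}.
41df55e is in that set, so it is an ancestor of ae77f0d.

Yes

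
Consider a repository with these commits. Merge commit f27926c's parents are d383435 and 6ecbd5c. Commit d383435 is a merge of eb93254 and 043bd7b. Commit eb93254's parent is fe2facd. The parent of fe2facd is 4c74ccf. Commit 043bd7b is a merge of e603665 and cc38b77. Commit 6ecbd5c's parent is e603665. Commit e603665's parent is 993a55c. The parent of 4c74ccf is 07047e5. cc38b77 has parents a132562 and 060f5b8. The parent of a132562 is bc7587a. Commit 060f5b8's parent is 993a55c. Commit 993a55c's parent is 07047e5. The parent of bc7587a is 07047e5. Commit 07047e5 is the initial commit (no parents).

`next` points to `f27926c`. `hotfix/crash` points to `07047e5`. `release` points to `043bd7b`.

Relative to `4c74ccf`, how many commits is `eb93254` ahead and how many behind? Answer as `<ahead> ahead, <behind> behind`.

Reachable from eb93254: {07047e5, 4c74ccf, eb93254, fe2facd}.
Reachable from 4c74ccf: {07047e5, 4c74ccf}.
Only in eb93254's history (ahead): {eb93254, fe2facd} — 2.
Only in 4c74ccf's history (behind): {} — 0.

2 ahead, 0 behind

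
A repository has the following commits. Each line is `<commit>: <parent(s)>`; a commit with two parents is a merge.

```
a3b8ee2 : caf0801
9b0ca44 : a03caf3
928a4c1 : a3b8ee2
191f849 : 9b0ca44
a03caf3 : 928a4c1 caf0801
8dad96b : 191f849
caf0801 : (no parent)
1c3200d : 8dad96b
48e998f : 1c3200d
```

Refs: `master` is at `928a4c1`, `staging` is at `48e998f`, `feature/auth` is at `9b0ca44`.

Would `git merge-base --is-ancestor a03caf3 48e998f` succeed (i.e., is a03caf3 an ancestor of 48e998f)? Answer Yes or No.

Yes

Ancestors of 48e998f (commits reachable by following parents): {191f849, 1c3200d, 48e998f, 8dad96b, 928a4c1, 9b0ca44, a03caf3, a3b8ee2, caf0801}.
a03caf3 is in that set, so it is an ancestor of 48e998f.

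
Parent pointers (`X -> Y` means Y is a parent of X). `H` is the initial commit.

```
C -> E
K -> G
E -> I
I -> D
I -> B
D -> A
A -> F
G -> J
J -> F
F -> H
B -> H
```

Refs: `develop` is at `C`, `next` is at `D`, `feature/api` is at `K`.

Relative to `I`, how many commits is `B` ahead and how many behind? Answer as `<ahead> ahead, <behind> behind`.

0 ahead, 4 behind

Reachable from B: {B, H}.
Reachable from I: {A, B, D, F, H, I}.
Only in B's history (ahead): {} — 0.
Only in I's history (behind): {A, D, F, I} — 4.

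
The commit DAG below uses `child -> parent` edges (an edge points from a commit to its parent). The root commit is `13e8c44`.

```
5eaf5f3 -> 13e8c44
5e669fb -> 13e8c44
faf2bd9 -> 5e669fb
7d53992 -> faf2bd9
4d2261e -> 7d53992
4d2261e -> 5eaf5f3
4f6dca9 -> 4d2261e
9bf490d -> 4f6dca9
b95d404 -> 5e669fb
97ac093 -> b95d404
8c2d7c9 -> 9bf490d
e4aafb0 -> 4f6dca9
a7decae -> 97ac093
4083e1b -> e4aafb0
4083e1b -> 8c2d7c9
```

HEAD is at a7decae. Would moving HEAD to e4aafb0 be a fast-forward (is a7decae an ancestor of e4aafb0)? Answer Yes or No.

No

A fast-forward from a7decae to e4aafb0 is possible iff a7decae is an ancestor of e4aafb0.
Ancestors of e4aafb0: {13e8c44, 4d2261e, 4f6dca9, 5e669fb, 5eaf5f3, 7d53992, e4aafb0, faf2bd9}.
a7decae is not among them, so fast-forward is not possible.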